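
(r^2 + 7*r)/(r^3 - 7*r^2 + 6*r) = (r + 7)/(r^2 - 7*r + 6)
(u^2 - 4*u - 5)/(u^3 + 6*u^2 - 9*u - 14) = (u - 5)/(u^2 + 5*u - 14)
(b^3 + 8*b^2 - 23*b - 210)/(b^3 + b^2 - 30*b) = (b + 7)/b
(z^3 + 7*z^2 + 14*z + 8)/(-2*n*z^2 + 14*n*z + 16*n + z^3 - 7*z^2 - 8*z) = (z^2 + 6*z + 8)/(-2*n*z + 16*n + z^2 - 8*z)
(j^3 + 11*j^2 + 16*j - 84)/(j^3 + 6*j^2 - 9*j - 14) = (j + 6)/(j + 1)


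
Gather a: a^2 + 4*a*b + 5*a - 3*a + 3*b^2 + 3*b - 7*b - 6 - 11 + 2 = a^2 + a*(4*b + 2) + 3*b^2 - 4*b - 15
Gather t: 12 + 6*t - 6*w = 6*t - 6*w + 12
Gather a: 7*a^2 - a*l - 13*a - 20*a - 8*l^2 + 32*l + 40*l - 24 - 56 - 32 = 7*a^2 + a*(-l - 33) - 8*l^2 + 72*l - 112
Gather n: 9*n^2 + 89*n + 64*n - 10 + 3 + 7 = 9*n^2 + 153*n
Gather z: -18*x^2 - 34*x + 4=-18*x^2 - 34*x + 4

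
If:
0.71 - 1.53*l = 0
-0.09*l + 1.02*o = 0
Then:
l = 0.46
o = 0.04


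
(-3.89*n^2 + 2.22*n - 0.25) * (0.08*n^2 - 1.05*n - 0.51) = -0.3112*n^4 + 4.2621*n^3 - 0.3671*n^2 - 0.8697*n + 0.1275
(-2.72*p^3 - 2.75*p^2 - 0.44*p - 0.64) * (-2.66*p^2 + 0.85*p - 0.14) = 7.2352*p^5 + 5.003*p^4 - 0.7863*p^3 + 1.7134*p^2 - 0.4824*p + 0.0896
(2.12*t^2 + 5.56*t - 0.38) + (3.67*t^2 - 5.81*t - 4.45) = 5.79*t^2 - 0.25*t - 4.83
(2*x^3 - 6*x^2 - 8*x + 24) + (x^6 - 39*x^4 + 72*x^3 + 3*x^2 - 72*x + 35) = x^6 - 39*x^4 + 74*x^3 - 3*x^2 - 80*x + 59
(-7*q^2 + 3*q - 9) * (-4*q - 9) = 28*q^3 + 51*q^2 + 9*q + 81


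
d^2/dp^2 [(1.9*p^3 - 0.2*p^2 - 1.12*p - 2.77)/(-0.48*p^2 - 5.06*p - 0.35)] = (7.105427357601e-15*p^4 - 97.110704*p^3 - 16.561752*p^2 + 37.841196*p + 136.995184)/(0.110592*p^6 + 3.497472*p^5 + 37.111104*p^4 + 134.654696*p^3 + 27.06018*p^2 + 1.85955*p + 0.042875)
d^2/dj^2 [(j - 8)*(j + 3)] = 2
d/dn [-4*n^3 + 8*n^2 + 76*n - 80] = -12*n^2 + 16*n + 76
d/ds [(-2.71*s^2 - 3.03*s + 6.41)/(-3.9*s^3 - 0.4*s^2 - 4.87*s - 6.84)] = (-10.569*s^4 - 23.634*s^3 + 86.9827*s^2 + 42.2008*s + 51.9419)/(15.21*s^6 + 3.12*s^5 + 38.146*s^4 + 57.248*s^3 + 29.1889*s^2 + 66.6216*s + 46.7856)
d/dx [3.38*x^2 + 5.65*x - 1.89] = 6.76*x + 5.65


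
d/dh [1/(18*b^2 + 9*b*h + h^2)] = (-9*b - 2*h)/(18*b^2 + 9*b*h + h^2)^2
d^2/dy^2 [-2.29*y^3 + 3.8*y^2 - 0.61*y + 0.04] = 7.6 - 13.74*y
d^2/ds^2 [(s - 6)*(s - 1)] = 2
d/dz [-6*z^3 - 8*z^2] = 2*z*(-9*z - 8)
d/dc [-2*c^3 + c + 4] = 1 - 6*c^2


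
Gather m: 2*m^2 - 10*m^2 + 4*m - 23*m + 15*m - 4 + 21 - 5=-8*m^2 - 4*m + 12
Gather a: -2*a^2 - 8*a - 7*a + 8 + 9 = -2*a^2 - 15*a + 17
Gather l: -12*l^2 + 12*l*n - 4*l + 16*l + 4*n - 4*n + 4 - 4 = -12*l^2 + l*(12*n + 12)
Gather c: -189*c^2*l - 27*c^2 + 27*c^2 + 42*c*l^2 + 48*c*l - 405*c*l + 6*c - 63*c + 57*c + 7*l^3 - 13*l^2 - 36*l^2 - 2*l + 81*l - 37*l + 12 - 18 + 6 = -189*c^2*l + c*(42*l^2 - 357*l) + 7*l^3 - 49*l^2 + 42*l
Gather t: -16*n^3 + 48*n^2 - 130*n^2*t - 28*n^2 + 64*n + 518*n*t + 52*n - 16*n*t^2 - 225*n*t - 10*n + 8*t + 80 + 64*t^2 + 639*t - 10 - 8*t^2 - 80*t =-16*n^3 + 20*n^2 + 106*n + t^2*(56 - 16*n) + t*(-130*n^2 + 293*n + 567) + 70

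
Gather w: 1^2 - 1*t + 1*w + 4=-t + w + 5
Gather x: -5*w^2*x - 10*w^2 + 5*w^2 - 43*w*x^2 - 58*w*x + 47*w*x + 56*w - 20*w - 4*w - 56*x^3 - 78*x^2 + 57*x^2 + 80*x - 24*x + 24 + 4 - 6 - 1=-5*w^2 + 32*w - 56*x^3 + x^2*(-43*w - 21) + x*(-5*w^2 - 11*w + 56) + 21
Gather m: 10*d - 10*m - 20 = 10*d - 10*m - 20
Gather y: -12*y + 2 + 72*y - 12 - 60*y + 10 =0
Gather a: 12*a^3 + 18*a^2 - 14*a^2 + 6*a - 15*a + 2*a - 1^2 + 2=12*a^3 + 4*a^2 - 7*a + 1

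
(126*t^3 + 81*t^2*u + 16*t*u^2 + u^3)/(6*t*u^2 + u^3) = 21*t^2/u^2 + 10*t/u + 1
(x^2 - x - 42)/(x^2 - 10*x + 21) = (x + 6)/(x - 3)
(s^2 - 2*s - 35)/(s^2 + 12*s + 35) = (s - 7)/(s + 7)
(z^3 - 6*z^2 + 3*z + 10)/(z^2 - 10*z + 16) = (z^2 - 4*z - 5)/(z - 8)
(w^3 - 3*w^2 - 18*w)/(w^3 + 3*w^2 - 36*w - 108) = w/(w + 6)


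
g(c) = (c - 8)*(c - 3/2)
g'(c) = 2*c - 19/2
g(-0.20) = 13.94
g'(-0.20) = -9.90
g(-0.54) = 17.42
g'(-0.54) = -10.58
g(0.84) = 4.73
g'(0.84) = -7.82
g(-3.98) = 65.65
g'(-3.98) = -17.46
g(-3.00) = 49.50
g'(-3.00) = -15.50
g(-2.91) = 48.11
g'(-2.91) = -15.32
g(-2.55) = 42.73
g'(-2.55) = -14.60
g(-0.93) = 21.70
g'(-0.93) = -11.36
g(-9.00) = 178.50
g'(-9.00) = -27.50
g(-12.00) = 270.00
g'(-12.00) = -33.50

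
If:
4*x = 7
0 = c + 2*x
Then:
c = -7/2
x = 7/4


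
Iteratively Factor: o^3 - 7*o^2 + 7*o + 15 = (o - 3)*(o^2 - 4*o - 5) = (o - 5)*(o - 3)*(o + 1)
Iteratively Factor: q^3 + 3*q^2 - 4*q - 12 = (q - 2)*(q^2 + 5*q + 6) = (q - 2)*(q + 3)*(q + 2)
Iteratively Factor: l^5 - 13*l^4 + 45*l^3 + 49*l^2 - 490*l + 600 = (l - 5)*(l^4 - 8*l^3 + 5*l^2 + 74*l - 120) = (l - 5)^2*(l^3 - 3*l^2 - 10*l + 24) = (l - 5)^2*(l - 2)*(l^2 - l - 12) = (l - 5)^2*(l - 4)*(l - 2)*(l + 3)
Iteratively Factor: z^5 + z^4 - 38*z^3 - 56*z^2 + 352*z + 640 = (z + 4)*(z^4 - 3*z^3 - 26*z^2 + 48*z + 160) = (z + 2)*(z + 4)*(z^3 - 5*z^2 - 16*z + 80) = (z - 4)*(z + 2)*(z + 4)*(z^2 - z - 20) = (z - 4)*(z + 2)*(z + 4)^2*(z - 5)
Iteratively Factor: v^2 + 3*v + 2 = (v + 1)*(v + 2)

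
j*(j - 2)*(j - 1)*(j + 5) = j^4 + 2*j^3 - 13*j^2 + 10*j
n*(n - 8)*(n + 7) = n^3 - n^2 - 56*n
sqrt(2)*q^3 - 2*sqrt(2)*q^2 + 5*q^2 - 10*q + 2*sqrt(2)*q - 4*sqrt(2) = (q - 2)*(q + 2*sqrt(2))*(sqrt(2)*q + 1)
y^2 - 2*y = y*(y - 2)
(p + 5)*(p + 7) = p^2 + 12*p + 35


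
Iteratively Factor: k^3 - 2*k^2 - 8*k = (k)*(k^2 - 2*k - 8) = k*(k + 2)*(k - 4)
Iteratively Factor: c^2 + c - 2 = (c + 2)*(c - 1)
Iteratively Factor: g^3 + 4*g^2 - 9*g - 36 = (g + 3)*(g^2 + g - 12) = (g - 3)*(g + 3)*(g + 4)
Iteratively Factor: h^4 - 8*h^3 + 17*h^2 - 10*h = (h - 5)*(h^3 - 3*h^2 + 2*h) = (h - 5)*(h - 1)*(h^2 - 2*h) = (h - 5)*(h - 2)*(h - 1)*(h)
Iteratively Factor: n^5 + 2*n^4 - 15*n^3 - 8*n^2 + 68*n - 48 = (n + 3)*(n^4 - n^3 - 12*n^2 + 28*n - 16) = (n - 1)*(n + 3)*(n^3 - 12*n + 16) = (n - 1)*(n + 3)*(n + 4)*(n^2 - 4*n + 4) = (n - 2)*(n - 1)*(n + 3)*(n + 4)*(n - 2)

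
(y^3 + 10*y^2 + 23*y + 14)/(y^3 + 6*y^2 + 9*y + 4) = (y^2 + 9*y + 14)/(y^2 + 5*y + 4)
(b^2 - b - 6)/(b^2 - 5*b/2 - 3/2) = 2*(b + 2)/(2*b + 1)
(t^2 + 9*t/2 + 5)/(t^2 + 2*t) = (t + 5/2)/t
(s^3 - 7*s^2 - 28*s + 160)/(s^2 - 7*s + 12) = (s^2 - 3*s - 40)/(s - 3)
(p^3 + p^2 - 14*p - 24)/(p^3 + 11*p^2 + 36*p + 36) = (p - 4)/(p + 6)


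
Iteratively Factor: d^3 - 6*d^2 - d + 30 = (d - 5)*(d^2 - d - 6) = (d - 5)*(d + 2)*(d - 3)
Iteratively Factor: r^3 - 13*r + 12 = (r - 3)*(r^2 + 3*r - 4) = (r - 3)*(r + 4)*(r - 1)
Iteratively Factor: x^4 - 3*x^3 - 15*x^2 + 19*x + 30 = (x - 2)*(x^3 - x^2 - 17*x - 15) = (x - 2)*(x + 1)*(x^2 - 2*x - 15) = (x - 5)*(x - 2)*(x + 1)*(x + 3)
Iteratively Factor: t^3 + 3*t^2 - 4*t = (t + 4)*(t^2 - t) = (t - 1)*(t + 4)*(t)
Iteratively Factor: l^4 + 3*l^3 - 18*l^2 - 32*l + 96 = (l + 4)*(l^3 - l^2 - 14*l + 24) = (l + 4)^2*(l^2 - 5*l + 6) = (l - 2)*(l + 4)^2*(l - 3)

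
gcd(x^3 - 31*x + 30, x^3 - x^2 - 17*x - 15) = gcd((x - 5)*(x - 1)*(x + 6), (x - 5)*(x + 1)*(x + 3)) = x - 5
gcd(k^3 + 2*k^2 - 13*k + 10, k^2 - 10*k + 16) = k - 2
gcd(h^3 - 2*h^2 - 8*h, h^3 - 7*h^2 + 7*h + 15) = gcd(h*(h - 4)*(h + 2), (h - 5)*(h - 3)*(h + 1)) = 1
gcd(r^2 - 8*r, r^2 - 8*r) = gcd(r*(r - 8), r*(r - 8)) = r^2 - 8*r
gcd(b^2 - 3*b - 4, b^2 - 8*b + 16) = b - 4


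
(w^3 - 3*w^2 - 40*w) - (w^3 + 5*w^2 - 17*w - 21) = -8*w^2 - 23*w + 21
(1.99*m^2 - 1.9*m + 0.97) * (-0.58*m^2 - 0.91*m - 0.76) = -1.1542*m^4 - 0.7089*m^3 - 0.346*m^2 + 0.5613*m - 0.7372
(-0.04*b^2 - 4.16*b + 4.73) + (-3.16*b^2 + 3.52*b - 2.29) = -3.2*b^2 - 0.64*b + 2.44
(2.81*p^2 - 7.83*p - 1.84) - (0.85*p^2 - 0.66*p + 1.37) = 1.96*p^2 - 7.17*p - 3.21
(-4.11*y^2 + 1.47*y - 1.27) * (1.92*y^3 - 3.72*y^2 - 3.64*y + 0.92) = -7.8912*y^5 + 18.1116*y^4 + 7.0536*y^3 - 4.4076*y^2 + 5.9752*y - 1.1684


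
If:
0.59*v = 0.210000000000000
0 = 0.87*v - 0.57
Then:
No Solution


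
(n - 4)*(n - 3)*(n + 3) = n^3 - 4*n^2 - 9*n + 36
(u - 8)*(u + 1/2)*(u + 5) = u^3 - 5*u^2/2 - 83*u/2 - 20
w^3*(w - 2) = w^4 - 2*w^3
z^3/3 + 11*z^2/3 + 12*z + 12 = (z/3 + 1)*(z + 2)*(z + 6)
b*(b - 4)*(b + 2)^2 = b^4 - 12*b^2 - 16*b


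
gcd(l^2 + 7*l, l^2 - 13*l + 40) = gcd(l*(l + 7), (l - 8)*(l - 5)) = 1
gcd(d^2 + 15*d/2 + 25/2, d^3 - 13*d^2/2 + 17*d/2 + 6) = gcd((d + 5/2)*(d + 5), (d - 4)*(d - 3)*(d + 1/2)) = 1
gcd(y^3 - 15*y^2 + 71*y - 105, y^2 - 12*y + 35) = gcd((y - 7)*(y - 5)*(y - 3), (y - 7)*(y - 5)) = y^2 - 12*y + 35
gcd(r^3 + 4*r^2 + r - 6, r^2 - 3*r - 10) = r + 2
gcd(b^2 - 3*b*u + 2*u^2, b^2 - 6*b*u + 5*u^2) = -b + u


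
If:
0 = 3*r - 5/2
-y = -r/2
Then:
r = 5/6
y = 5/12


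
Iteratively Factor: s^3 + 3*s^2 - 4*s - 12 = (s - 2)*(s^2 + 5*s + 6) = (s - 2)*(s + 3)*(s + 2)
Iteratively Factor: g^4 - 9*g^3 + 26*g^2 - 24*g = (g - 4)*(g^3 - 5*g^2 + 6*g) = g*(g - 4)*(g^2 - 5*g + 6) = g*(g - 4)*(g - 3)*(g - 2)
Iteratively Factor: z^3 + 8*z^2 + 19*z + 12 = (z + 3)*(z^2 + 5*z + 4) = (z + 1)*(z + 3)*(z + 4)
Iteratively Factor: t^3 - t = (t)*(t^2 - 1) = t*(t - 1)*(t + 1)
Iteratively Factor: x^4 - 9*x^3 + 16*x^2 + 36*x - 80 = (x + 2)*(x^3 - 11*x^2 + 38*x - 40) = (x - 4)*(x + 2)*(x^2 - 7*x + 10) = (x - 4)*(x - 2)*(x + 2)*(x - 5)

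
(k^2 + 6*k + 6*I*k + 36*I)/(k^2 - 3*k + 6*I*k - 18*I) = (k + 6)/(k - 3)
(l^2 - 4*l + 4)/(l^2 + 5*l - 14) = (l - 2)/(l + 7)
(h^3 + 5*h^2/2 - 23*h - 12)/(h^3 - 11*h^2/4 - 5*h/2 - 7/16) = 8*(h^2 + 2*h - 24)/(8*h^2 - 26*h - 7)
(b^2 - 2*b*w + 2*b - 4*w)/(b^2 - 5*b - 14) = (b - 2*w)/(b - 7)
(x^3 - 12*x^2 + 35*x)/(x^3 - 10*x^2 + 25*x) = (x - 7)/(x - 5)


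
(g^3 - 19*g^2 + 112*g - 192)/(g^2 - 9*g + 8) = (g^2 - 11*g + 24)/(g - 1)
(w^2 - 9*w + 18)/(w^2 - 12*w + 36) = (w - 3)/(w - 6)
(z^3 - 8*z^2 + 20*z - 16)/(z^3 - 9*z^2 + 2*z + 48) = (z^3 - 8*z^2 + 20*z - 16)/(z^3 - 9*z^2 + 2*z + 48)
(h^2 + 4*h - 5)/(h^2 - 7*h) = (h^2 + 4*h - 5)/(h*(h - 7))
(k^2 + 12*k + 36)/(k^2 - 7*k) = (k^2 + 12*k + 36)/(k*(k - 7))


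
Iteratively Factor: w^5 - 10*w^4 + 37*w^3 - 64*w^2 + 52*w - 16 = (w - 1)*(w^4 - 9*w^3 + 28*w^2 - 36*w + 16) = (w - 4)*(w - 1)*(w^3 - 5*w^2 + 8*w - 4) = (w - 4)*(w - 1)^2*(w^2 - 4*w + 4) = (w - 4)*(w - 2)*(w - 1)^2*(w - 2)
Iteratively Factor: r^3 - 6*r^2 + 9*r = (r - 3)*(r^2 - 3*r) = (r - 3)^2*(r)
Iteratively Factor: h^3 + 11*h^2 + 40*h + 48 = (h + 3)*(h^2 + 8*h + 16) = (h + 3)*(h + 4)*(h + 4)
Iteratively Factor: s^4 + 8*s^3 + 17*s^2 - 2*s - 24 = (s + 2)*(s^3 + 6*s^2 + 5*s - 12) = (s + 2)*(s + 4)*(s^2 + 2*s - 3) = (s + 2)*(s + 3)*(s + 4)*(s - 1)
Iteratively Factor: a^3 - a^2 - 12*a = (a + 3)*(a^2 - 4*a) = a*(a + 3)*(a - 4)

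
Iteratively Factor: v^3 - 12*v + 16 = (v + 4)*(v^2 - 4*v + 4) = (v - 2)*(v + 4)*(v - 2)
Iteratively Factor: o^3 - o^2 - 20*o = (o - 5)*(o^2 + 4*o) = (o - 5)*(o + 4)*(o)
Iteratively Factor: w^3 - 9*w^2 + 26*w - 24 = (w - 3)*(w^2 - 6*w + 8) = (w - 3)*(w - 2)*(w - 4)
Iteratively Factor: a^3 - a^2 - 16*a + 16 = (a + 4)*(a^2 - 5*a + 4) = (a - 1)*(a + 4)*(a - 4)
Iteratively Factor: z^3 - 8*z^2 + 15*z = (z)*(z^2 - 8*z + 15) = z*(z - 3)*(z - 5)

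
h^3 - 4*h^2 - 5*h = h*(h - 5)*(h + 1)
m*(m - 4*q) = m^2 - 4*m*q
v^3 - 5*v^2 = v^2*(v - 5)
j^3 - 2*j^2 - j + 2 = (j - 2)*(j - 1)*(j + 1)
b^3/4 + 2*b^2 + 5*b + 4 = (b/4 + 1/2)*(b + 2)*(b + 4)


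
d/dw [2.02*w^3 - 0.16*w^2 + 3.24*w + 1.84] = 6.06*w^2 - 0.32*w + 3.24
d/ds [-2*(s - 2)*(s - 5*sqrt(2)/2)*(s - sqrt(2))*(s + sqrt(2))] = -8*s^3 + 12*s^2 + 15*sqrt(2)*s^2 - 20*sqrt(2)*s + 8*s - 10*sqrt(2) - 8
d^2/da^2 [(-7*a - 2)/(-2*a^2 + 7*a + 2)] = 2*(3*(15 - 14*a)*(-2*a^2 + 7*a + 2) - (4*a - 7)^2*(7*a + 2))/(-2*a^2 + 7*a + 2)^3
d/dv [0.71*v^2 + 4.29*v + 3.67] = 1.42*v + 4.29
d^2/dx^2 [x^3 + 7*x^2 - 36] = 6*x + 14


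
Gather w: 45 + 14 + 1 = 60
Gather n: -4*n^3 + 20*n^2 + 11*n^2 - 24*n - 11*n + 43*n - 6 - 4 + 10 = -4*n^3 + 31*n^2 + 8*n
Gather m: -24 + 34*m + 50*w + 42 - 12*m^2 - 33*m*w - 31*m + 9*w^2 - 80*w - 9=-12*m^2 + m*(3 - 33*w) + 9*w^2 - 30*w + 9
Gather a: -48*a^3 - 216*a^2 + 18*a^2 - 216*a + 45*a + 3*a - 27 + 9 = -48*a^3 - 198*a^2 - 168*a - 18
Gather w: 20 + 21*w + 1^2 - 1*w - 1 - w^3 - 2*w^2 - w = -w^3 - 2*w^2 + 19*w + 20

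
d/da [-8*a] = -8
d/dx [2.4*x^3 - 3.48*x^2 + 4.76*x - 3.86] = 7.2*x^2 - 6.96*x + 4.76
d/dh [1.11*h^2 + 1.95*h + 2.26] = 2.22*h + 1.95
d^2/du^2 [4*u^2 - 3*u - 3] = 8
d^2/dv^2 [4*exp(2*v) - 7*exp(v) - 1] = (16*exp(v) - 7)*exp(v)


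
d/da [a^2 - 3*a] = 2*a - 3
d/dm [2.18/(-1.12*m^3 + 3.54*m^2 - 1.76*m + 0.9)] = (7.3248*m^2 - 15.4344*m + 3.8368)/(1.12*m^3 - 3.54*m^2 + 1.76*m - 0.9)^2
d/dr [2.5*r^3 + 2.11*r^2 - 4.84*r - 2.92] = 7.5*r^2 + 4.22*r - 4.84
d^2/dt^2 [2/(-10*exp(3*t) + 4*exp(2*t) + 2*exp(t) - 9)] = 4*(-4*(-15*exp(2*t) + 4*exp(t) + 1)^2*exp(t) + (45*exp(2*t) - 8*exp(t) - 1)*(10*exp(3*t) - 4*exp(2*t) - 2*exp(t) + 9))*exp(t)/(10*exp(3*t) - 4*exp(2*t) - 2*exp(t) + 9)^3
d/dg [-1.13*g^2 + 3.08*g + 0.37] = 3.08 - 2.26*g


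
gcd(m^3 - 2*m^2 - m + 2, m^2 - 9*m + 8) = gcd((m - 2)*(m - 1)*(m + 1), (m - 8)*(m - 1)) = m - 1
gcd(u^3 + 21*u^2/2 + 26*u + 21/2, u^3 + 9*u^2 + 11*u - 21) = u^2 + 10*u + 21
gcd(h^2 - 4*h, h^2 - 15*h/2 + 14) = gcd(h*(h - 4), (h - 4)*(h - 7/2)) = h - 4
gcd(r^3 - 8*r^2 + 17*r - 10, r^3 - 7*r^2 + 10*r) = r^2 - 7*r + 10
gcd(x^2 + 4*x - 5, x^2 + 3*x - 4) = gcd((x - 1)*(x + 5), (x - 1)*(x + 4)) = x - 1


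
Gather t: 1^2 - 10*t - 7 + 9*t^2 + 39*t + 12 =9*t^2 + 29*t + 6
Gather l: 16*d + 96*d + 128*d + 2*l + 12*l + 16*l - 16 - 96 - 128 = 240*d + 30*l - 240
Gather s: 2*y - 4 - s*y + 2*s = s*(2 - y) + 2*y - 4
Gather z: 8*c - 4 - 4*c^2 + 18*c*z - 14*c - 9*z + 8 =-4*c^2 - 6*c + z*(18*c - 9) + 4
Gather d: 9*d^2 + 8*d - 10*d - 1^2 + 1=9*d^2 - 2*d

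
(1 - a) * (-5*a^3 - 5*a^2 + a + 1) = 5*a^4 - 6*a^2 + 1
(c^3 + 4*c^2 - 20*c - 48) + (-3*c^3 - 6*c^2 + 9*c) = -2*c^3 - 2*c^2 - 11*c - 48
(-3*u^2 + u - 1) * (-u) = 3*u^3 - u^2 + u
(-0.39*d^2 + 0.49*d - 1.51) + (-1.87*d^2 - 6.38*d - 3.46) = -2.26*d^2 - 5.89*d - 4.97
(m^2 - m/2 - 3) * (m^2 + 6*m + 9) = m^4 + 11*m^3/2 + 3*m^2 - 45*m/2 - 27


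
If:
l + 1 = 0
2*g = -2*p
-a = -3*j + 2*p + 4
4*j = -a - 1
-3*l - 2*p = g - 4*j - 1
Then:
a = 43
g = 40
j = -11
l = -1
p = -40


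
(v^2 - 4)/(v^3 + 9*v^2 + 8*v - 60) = (v + 2)/(v^2 + 11*v + 30)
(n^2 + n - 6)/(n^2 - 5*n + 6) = (n + 3)/(n - 3)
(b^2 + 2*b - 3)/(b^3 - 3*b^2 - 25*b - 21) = (b - 1)/(b^2 - 6*b - 7)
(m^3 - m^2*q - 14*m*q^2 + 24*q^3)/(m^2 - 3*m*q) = m + 2*q - 8*q^2/m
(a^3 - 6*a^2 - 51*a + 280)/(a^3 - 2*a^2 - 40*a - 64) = (a^2 + 2*a - 35)/(a^2 + 6*a + 8)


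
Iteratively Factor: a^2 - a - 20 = (a - 5)*(a + 4)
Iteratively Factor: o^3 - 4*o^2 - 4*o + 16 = (o - 4)*(o^2 - 4) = (o - 4)*(o - 2)*(o + 2)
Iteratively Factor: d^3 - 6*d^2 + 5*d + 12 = (d - 3)*(d^2 - 3*d - 4) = (d - 4)*(d - 3)*(d + 1)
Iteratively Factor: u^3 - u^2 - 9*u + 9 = (u + 3)*(u^2 - 4*u + 3) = (u - 3)*(u + 3)*(u - 1)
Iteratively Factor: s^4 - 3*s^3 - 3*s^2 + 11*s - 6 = (s - 3)*(s^3 - 3*s + 2) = (s - 3)*(s - 1)*(s^2 + s - 2) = (s - 3)*(s - 1)*(s + 2)*(s - 1)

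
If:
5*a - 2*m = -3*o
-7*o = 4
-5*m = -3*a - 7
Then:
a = 158/133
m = 281/133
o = -4/7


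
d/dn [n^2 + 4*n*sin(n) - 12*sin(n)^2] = 4*n*cos(n) + 2*n + 4*sin(n) - 12*sin(2*n)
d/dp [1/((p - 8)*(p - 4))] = 2*(6 - p)/(p^4 - 24*p^3 + 208*p^2 - 768*p + 1024)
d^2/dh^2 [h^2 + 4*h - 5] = 2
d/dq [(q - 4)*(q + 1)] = 2*q - 3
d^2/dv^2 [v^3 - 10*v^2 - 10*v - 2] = 6*v - 20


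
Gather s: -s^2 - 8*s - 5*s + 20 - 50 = -s^2 - 13*s - 30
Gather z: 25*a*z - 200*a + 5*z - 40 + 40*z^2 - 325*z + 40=-200*a + 40*z^2 + z*(25*a - 320)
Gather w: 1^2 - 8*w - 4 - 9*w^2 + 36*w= -9*w^2 + 28*w - 3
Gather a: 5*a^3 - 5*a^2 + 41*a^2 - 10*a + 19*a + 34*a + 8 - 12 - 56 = 5*a^3 + 36*a^2 + 43*a - 60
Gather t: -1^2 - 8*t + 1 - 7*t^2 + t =-7*t^2 - 7*t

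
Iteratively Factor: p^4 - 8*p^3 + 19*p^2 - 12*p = (p - 3)*(p^3 - 5*p^2 + 4*p) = (p - 3)*(p - 1)*(p^2 - 4*p) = (p - 4)*(p - 3)*(p - 1)*(p)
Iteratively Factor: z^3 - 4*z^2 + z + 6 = (z - 2)*(z^2 - 2*z - 3) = (z - 2)*(z + 1)*(z - 3)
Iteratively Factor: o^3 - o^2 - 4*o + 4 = (o - 1)*(o^2 - 4) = (o - 2)*(o - 1)*(o + 2)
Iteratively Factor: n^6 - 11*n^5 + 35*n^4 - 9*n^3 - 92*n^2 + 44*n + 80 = (n - 2)*(n^5 - 9*n^4 + 17*n^3 + 25*n^2 - 42*n - 40) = (n - 4)*(n - 2)*(n^4 - 5*n^3 - 3*n^2 + 13*n + 10) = (n - 5)*(n - 4)*(n - 2)*(n^3 - 3*n - 2) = (n - 5)*(n - 4)*(n - 2)*(n + 1)*(n^2 - n - 2) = (n - 5)*(n - 4)*(n - 2)*(n + 1)^2*(n - 2)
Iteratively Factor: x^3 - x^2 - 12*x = (x)*(x^2 - x - 12) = x*(x + 3)*(x - 4)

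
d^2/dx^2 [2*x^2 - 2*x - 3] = 4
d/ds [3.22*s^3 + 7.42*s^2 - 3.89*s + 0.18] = 9.66*s^2 + 14.84*s - 3.89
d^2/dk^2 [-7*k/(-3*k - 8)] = -336/(3*k + 8)^3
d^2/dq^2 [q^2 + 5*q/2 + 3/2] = 2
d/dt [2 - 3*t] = -3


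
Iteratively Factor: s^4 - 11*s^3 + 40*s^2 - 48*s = (s - 4)*(s^3 - 7*s^2 + 12*s) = s*(s - 4)*(s^2 - 7*s + 12) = s*(s - 4)^2*(s - 3)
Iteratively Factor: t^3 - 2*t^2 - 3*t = (t)*(t^2 - 2*t - 3) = t*(t - 3)*(t + 1)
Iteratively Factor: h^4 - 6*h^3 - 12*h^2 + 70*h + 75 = (h - 5)*(h^3 - h^2 - 17*h - 15) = (h - 5)*(h + 3)*(h^2 - 4*h - 5) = (h - 5)*(h + 1)*(h + 3)*(h - 5)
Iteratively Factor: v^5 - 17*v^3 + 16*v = (v - 4)*(v^4 + 4*v^3 - v^2 - 4*v) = (v - 4)*(v + 4)*(v^3 - v) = v*(v - 4)*(v + 4)*(v^2 - 1) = v*(v - 4)*(v - 1)*(v + 4)*(v + 1)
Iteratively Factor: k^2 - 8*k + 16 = (k - 4)*(k - 4)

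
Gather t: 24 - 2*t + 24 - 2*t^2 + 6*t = -2*t^2 + 4*t + 48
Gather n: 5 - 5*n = 5 - 5*n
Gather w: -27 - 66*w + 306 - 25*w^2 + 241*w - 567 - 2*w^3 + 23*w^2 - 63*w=-2*w^3 - 2*w^2 + 112*w - 288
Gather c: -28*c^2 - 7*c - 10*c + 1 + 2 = -28*c^2 - 17*c + 3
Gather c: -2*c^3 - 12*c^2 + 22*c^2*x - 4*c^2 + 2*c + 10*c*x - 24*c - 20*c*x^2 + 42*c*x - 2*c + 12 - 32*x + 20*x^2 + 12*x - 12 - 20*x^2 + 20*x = -2*c^3 + c^2*(22*x - 16) + c*(-20*x^2 + 52*x - 24)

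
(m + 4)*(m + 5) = m^2 + 9*m + 20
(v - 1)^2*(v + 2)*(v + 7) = v^4 + 7*v^3 - 3*v^2 - 19*v + 14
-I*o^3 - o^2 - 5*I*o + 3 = (o - 3*I)*(o + I)*(-I*o + 1)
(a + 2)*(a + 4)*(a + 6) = a^3 + 12*a^2 + 44*a + 48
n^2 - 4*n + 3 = (n - 3)*(n - 1)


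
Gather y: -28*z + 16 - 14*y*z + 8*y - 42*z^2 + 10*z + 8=y*(8 - 14*z) - 42*z^2 - 18*z + 24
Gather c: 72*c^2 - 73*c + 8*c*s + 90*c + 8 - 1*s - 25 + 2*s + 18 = 72*c^2 + c*(8*s + 17) + s + 1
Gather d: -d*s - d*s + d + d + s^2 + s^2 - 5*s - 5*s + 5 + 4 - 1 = d*(2 - 2*s) + 2*s^2 - 10*s + 8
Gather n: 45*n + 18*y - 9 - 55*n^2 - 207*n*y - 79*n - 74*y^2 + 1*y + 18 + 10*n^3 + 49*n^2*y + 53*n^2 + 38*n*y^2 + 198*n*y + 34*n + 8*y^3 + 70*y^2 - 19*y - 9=10*n^3 + n^2*(49*y - 2) + n*(38*y^2 - 9*y) + 8*y^3 - 4*y^2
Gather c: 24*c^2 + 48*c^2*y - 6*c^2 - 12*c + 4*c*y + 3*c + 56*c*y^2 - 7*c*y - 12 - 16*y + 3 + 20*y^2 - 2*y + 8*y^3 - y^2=c^2*(48*y + 18) + c*(56*y^2 - 3*y - 9) + 8*y^3 + 19*y^2 - 18*y - 9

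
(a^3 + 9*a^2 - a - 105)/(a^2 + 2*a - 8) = (a^3 + 9*a^2 - a - 105)/(a^2 + 2*a - 8)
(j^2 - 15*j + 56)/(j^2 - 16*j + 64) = (j - 7)/(j - 8)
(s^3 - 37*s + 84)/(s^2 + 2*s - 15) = (s^2 + 3*s - 28)/(s + 5)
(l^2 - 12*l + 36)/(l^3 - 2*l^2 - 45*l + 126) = (l - 6)/(l^2 + 4*l - 21)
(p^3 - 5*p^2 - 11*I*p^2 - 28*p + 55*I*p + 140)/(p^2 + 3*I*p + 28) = (p^2 - p*(5 + 7*I) + 35*I)/(p + 7*I)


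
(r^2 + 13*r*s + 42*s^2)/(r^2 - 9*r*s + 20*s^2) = (r^2 + 13*r*s + 42*s^2)/(r^2 - 9*r*s + 20*s^2)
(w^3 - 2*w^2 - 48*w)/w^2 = w - 2 - 48/w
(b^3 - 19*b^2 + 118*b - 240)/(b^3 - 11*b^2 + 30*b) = (b - 8)/b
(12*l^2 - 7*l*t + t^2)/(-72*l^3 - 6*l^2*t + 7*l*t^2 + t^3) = (-4*l + t)/(24*l^2 + 10*l*t + t^2)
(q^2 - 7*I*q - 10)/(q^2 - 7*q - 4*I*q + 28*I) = (q^2 - 7*I*q - 10)/(q^2 - 7*q - 4*I*q + 28*I)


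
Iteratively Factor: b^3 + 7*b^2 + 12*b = (b + 3)*(b^2 + 4*b) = b*(b + 3)*(b + 4)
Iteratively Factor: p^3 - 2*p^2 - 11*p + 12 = (p + 3)*(p^2 - 5*p + 4) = (p - 4)*(p + 3)*(p - 1)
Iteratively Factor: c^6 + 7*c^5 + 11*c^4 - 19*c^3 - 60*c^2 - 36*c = (c + 3)*(c^5 + 4*c^4 - c^3 - 16*c^2 - 12*c) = (c + 2)*(c + 3)*(c^4 + 2*c^3 - 5*c^2 - 6*c) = c*(c + 2)*(c + 3)*(c^3 + 2*c^2 - 5*c - 6) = c*(c - 2)*(c + 2)*(c + 3)*(c^2 + 4*c + 3) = c*(c - 2)*(c + 2)*(c + 3)^2*(c + 1)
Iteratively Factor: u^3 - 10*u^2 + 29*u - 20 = (u - 4)*(u^2 - 6*u + 5) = (u - 5)*(u - 4)*(u - 1)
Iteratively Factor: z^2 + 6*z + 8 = (z + 4)*(z + 2)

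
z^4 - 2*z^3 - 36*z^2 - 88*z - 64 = (z - 8)*(z + 2)^3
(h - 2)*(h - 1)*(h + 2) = h^3 - h^2 - 4*h + 4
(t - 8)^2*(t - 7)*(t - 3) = t^4 - 26*t^3 + 245*t^2 - 976*t + 1344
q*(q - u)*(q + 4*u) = q^3 + 3*q^2*u - 4*q*u^2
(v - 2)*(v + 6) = v^2 + 4*v - 12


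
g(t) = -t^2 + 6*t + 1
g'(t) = 6 - 2*t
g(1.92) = 8.83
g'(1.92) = 2.16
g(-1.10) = -6.81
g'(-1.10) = 8.20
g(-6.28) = -76.12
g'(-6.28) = 18.56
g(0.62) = 4.34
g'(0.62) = 4.76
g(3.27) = 9.93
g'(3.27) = -0.54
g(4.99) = 6.04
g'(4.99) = -3.98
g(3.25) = 9.94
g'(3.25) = -0.50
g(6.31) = -0.96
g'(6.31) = -6.62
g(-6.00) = -71.00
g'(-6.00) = 18.00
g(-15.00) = -314.00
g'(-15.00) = 36.00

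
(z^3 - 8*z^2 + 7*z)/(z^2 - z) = z - 7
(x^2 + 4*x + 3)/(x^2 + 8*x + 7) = (x + 3)/(x + 7)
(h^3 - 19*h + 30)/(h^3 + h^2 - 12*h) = (h^2 + 3*h - 10)/(h*(h + 4))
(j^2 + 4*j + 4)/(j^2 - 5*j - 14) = (j + 2)/(j - 7)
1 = 1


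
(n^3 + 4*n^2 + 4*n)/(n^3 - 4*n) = (n + 2)/(n - 2)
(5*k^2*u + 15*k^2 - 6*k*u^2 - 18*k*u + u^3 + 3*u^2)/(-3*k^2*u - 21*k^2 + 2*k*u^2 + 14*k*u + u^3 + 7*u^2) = (-5*k*u - 15*k + u^2 + 3*u)/(3*k*u + 21*k + u^2 + 7*u)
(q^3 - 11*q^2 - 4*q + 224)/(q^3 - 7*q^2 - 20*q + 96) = (q - 7)/(q - 3)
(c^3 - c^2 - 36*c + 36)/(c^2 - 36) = c - 1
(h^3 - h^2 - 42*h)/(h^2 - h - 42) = h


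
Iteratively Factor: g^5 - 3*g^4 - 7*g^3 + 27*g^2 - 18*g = (g)*(g^4 - 3*g^3 - 7*g^2 + 27*g - 18) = g*(g - 1)*(g^3 - 2*g^2 - 9*g + 18) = g*(g - 3)*(g - 1)*(g^2 + g - 6) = g*(g - 3)*(g - 1)*(g + 3)*(g - 2)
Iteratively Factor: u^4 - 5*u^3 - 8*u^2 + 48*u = (u - 4)*(u^3 - u^2 - 12*u) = (u - 4)^2*(u^2 + 3*u) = u*(u - 4)^2*(u + 3)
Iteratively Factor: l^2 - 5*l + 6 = (l - 3)*(l - 2)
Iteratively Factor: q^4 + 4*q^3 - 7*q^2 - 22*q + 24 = (q - 2)*(q^3 + 6*q^2 + 5*q - 12) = (q - 2)*(q + 4)*(q^2 + 2*q - 3) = (q - 2)*(q - 1)*(q + 4)*(q + 3)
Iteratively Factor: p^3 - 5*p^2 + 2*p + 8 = (p - 2)*(p^2 - 3*p - 4) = (p - 2)*(p + 1)*(p - 4)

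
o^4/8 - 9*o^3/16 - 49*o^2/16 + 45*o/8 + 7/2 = (o/4 + 1)*(o/2 + 1/4)*(o - 7)*(o - 2)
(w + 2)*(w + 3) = w^2 + 5*w + 6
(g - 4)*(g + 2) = g^2 - 2*g - 8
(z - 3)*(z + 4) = z^2 + z - 12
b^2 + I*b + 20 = (b - 4*I)*(b + 5*I)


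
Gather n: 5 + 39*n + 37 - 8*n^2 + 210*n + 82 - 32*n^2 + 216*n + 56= -40*n^2 + 465*n + 180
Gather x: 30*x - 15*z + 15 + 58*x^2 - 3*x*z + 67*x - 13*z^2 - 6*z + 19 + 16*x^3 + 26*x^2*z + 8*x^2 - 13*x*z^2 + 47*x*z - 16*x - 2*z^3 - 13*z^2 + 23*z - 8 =16*x^3 + x^2*(26*z + 66) + x*(-13*z^2 + 44*z + 81) - 2*z^3 - 26*z^2 + 2*z + 26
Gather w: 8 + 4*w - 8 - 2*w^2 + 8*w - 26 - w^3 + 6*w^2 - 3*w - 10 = -w^3 + 4*w^2 + 9*w - 36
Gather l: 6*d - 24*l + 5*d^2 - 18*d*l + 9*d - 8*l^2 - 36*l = 5*d^2 + 15*d - 8*l^2 + l*(-18*d - 60)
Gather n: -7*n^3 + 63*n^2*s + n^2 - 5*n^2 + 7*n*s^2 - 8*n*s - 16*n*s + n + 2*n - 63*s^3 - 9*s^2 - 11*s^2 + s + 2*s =-7*n^3 + n^2*(63*s - 4) + n*(7*s^2 - 24*s + 3) - 63*s^3 - 20*s^2 + 3*s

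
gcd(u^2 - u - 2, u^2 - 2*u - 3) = u + 1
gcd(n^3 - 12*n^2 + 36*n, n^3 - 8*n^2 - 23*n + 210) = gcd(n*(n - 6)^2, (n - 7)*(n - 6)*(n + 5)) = n - 6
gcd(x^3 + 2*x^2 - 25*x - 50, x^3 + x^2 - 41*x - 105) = x + 5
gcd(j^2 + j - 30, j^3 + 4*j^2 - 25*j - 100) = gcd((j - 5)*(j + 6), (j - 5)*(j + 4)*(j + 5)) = j - 5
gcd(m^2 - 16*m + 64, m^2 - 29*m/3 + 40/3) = m - 8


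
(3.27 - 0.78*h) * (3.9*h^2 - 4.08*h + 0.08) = -3.042*h^3 + 15.9354*h^2 - 13.404*h + 0.2616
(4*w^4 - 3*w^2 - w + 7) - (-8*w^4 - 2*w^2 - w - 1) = 12*w^4 - w^2 + 8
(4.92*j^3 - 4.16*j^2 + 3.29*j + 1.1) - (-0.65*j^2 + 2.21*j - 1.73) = 4.92*j^3 - 3.51*j^2 + 1.08*j + 2.83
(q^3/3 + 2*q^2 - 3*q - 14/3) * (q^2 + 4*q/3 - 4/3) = q^5/3 + 22*q^4/9 - 7*q^3/9 - 34*q^2/3 - 20*q/9 + 56/9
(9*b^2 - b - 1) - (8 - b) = 9*b^2 - 9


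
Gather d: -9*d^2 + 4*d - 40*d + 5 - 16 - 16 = -9*d^2 - 36*d - 27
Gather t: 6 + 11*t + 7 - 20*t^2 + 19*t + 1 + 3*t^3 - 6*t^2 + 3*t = 3*t^3 - 26*t^2 + 33*t + 14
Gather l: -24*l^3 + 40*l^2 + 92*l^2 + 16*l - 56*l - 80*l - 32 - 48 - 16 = -24*l^3 + 132*l^2 - 120*l - 96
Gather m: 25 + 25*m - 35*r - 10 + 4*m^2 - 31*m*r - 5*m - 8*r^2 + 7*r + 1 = 4*m^2 + m*(20 - 31*r) - 8*r^2 - 28*r + 16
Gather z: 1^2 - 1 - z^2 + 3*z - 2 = -z^2 + 3*z - 2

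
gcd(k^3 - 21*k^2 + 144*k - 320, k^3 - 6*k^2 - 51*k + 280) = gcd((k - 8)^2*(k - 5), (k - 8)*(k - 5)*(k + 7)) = k^2 - 13*k + 40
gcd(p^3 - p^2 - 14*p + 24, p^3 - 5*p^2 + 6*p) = p^2 - 5*p + 6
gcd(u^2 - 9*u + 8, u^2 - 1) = u - 1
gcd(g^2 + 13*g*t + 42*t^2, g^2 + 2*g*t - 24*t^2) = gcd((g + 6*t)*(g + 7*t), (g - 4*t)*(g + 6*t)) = g + 6*t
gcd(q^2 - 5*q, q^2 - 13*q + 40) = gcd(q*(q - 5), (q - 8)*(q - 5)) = q - 5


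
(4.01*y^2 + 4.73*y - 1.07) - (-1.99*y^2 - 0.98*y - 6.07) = 6.0*y^2 + 5.71*y + 5.0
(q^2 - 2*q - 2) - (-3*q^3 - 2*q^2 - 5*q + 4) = 3*q^3 + 3*q^2 + 3*q - 6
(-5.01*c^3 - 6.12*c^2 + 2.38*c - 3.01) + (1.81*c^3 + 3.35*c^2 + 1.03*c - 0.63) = -3.2*c^3 - 2.77*c^2 + 3.41*c - 3.64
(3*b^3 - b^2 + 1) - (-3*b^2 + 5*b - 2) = 3*b^3 + 2*b^2 - 5*b + 3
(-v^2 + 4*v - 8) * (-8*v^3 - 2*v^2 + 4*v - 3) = 8*v^5 - 30*v^4 + 52*v^3 + 35*v^2 - 44*v + 24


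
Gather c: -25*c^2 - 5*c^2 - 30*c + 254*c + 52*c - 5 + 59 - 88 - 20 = -30*c^2 + 276*c - 54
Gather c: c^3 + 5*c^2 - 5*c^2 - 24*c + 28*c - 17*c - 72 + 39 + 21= c^3 - 13*c - 12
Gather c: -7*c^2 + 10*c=-7*c^2 + 10*c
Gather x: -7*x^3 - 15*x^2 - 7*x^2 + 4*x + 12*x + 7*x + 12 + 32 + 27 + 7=-7*x^3 - 22*x^2 + 23*x + 78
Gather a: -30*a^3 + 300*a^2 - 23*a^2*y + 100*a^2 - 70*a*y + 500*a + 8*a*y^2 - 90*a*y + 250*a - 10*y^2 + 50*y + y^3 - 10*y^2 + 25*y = -30*a^3 + a^2*(400 - 23*y) + a*(8*y^2 - 160*y + 750) + y^3 - 20*y^2 + 75*y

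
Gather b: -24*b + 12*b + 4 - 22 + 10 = -12*b - 8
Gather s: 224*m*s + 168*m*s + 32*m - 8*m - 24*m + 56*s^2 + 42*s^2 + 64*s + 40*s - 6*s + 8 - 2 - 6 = 98*s^2 + s*(392*m + 98)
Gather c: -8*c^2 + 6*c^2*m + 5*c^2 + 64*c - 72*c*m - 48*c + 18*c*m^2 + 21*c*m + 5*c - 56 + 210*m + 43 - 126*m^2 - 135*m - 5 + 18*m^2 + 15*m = c^2*(6*m - 3) + c*(18*m^2 - 51*m + 21) - 108*m^2 + 90*m - 18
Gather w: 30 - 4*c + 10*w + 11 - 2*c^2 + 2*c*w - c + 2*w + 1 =-2*c^2 - 5*c + w*(2*c + 12) + 42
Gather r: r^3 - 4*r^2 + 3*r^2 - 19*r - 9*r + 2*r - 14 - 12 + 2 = r^3 - r^2 - 26*r - 24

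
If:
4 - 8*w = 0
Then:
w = 1/2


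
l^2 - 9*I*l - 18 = (l - 6*I)*(l - 3*I)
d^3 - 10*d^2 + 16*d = d*(d - 8)*(d - 2)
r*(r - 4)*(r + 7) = r^3 + 3*r^2 - 28*r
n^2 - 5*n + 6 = (n - 3)*(n - 2)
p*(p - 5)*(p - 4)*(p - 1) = p^4 - 10*p^3 + 29*p^2 - 20*p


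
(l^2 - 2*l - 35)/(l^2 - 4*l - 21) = (l + 5)/(l + 3)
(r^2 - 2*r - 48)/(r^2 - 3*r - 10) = (-r^2 + 2*r + 48)/(-r^2 + 3*r + 10)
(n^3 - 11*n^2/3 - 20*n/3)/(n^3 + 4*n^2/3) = (n - 5)/n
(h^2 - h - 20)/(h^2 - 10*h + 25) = (h + 4)/(h - 5)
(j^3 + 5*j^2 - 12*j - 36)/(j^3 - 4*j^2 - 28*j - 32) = (j^2 + 3*j - 18)/(j^2 - 6*j - 16)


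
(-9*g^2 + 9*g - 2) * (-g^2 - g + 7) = 9*g^4 - 70*g^2 + 65*g - 14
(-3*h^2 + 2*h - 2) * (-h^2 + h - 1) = 3*h^4 - 5*h^3 + 7*h^2 - 4*h + 2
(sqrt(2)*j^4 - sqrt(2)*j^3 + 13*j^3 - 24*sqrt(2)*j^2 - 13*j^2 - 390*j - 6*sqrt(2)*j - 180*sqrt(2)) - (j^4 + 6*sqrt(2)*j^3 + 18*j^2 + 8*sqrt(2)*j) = -j^4 + sqrt(2)*j^4 - 7*sqrt(2)*j^3 + 13*j^3 - 24*sqrt(2)*j^2 - 31*j^2 - 390*j - 14*sqrt(2)*j - 180*sqrt(2)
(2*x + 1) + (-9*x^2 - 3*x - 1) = -9*x^2 - x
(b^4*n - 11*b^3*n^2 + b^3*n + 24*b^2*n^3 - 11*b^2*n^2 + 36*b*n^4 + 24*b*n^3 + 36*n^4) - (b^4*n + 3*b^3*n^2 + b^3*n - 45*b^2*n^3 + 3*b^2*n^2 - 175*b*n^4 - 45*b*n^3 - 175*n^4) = -14*b^3*n^2 + 69*b^2*n^3 - 14*b^2*n^2 + 211*b*n^4 + 69*b*n^3 + 211*n^4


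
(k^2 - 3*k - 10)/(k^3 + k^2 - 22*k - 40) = 1/(k + 4)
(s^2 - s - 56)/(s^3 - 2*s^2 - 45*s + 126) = (s - 8)/(s^2 - 9*s + 18)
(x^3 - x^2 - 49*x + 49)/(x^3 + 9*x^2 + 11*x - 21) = (x - 7)/(x + 3)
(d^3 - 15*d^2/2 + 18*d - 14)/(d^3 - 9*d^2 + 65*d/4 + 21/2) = 2*(d^2 - 4*d + 4)/(2*d^2 - 11*d - 6)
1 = 1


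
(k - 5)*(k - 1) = k^2 - 6*k + 5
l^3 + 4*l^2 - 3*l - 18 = (l - 2)*(l + 3)^2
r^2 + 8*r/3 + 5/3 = (r + 1)*(r + 5/3)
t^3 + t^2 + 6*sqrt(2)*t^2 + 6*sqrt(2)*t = t*(t + 1)*(t + 6*sqrt(2))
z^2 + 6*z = z*(z + 6)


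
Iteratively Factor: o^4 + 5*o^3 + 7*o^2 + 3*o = (o + 3)*(o^3 + 2*o^2 + o) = (o + 1)*(o + 3)*(o^2 + o) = o*(o + 1)*(o + 3)*(o + 1)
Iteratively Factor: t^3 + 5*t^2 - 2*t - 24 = (t + 4)*(t^2 + t - 6) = (t + 3)*(t + 4)*(t - 2)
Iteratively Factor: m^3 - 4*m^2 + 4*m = (m)*(m^2 - 4*m + 4) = m*(m - 2)*(m - 2)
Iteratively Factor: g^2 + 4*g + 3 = (g + 3)*(g + 1)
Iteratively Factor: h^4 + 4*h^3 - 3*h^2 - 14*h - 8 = (h + 1)*(h^3 + 3*h^2 - 6*h - 8) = (h + 1)*(h + 4)*(h^2 - h - 2) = (h + 1)^2*(h + 4)*(h - 2)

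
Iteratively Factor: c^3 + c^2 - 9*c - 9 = (c + 3)*(c^2 - 2*c - 3) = (c + 1)*(c + 3)*(c - 3)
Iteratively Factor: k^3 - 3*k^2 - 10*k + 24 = (k + 3)*(k^2 - 6*k + 8) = (k - 2)*(k + 3)*(k - 4)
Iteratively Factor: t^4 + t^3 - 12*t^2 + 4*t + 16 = (t - 2)*(t^3 + 3*t^2 - 6*t - 8) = (t - 2)*(t + 4)*(t^2 - t - 2) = (t - 2)^2*(t + 4)*(t + 1)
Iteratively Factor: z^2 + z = (z + 1)*(z)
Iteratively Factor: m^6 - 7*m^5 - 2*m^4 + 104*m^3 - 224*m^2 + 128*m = (m - 2)*(m^5 - 5*m^4 - 12*m^3 + 80*m^2 - 64*m) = (m - 2)*(m - 1)*(m^4 - 4*m^3 - 16*m^2 + 64*m) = (m - 4)*(m - 2)*(m - 1)*(m^3 - 16*m) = (m - 4)^2*(m - 2)*(m - 1)*(m^2 + 4*m) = (m - 4)^2*(m - 2)*(m - 1)*(m + 4)*(m)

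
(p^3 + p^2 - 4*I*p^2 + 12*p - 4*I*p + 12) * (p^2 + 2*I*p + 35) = p^5 + p^4 - 2*I*p^4 + 55*p^3 - 2*I*p^3 + 55*p^2 - 116*I*p^2 + 420*p - 116*I*p + 420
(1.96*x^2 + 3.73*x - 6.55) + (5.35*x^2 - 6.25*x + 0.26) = 7.31*x^2 - 2.52*x - 6.29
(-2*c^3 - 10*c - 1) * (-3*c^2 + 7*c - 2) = 6*c^5 - 14*c^4 + 34*c^3 - 67*c^2 + 13*c + 2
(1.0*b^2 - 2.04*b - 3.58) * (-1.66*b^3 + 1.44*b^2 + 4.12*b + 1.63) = -1.66*b^5 + 4.8264*b^4 + 7.1252*b^3 - 11.93*b^2 - 18.0748*b - 5.8354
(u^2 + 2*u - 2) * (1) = u^2 + 2*u - 2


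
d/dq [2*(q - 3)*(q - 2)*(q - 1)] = 6*q^2 - 24*q + 22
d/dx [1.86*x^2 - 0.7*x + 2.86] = 3.72*x - 0.7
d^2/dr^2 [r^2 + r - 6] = 2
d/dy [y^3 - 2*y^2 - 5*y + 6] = 3*y^2 - 4*y - 5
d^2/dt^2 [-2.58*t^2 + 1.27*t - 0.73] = -5.16000000000000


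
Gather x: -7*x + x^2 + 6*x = x^2 - x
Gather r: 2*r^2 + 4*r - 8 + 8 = 2*r^2 + 4*r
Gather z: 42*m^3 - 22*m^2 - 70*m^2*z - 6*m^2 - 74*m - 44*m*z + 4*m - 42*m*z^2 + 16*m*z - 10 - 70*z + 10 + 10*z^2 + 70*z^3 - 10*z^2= 42*m^3 - 28*m^2 - 42*m*z^2 - 70*m + 70*z^3 + z*(-70*m^2 - 28*m - 70)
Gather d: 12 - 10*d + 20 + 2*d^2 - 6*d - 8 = 2*d^2 - 16*d + 24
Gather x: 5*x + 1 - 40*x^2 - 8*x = -40*x^2 - 3*x + 1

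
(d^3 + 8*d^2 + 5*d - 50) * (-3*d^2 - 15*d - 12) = -3*d^5 - 39*d^4 - 147*d^3 - 21*d^2 + 690*d + 600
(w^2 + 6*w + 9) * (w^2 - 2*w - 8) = w^4 + 4*w^3 - 11*w^2 - 66*w - 72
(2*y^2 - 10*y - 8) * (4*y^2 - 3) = 8*y^4 - 40*y^3 - 38*y^2 + 30*y + 24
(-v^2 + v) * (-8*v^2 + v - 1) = 8*v^4 - 9*v^3 + 2*v^2 - v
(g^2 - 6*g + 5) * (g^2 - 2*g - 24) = g^4 - 8*g^3 - 7*g^2 + 134*g - 120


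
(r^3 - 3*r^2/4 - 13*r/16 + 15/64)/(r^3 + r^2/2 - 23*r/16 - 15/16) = (r - 1/4)/(r + 1)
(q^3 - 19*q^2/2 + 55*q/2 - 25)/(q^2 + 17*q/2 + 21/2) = (2*q^3 - 19*q^2 + 55*q - 50)/(2*q^2 + 17*q + 21)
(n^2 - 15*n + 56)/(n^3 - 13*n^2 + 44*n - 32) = (n - 7)/(n^2 - 5*n + 4)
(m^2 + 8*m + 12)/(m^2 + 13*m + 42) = (m + 2)/(m + 7)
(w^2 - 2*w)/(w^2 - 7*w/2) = 2*(w - 2)/(2*w - 7)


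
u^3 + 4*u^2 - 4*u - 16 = (u - 2)*(u + 2)*(u + 4)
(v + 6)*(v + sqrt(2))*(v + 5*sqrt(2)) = v^3 + 6*v^2 + 6*sqrt(2)*v^2 + 10*v + 36*sqrt(2)*v + 60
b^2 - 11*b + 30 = (b - 6)*(b - 5)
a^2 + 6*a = a*(a + 6)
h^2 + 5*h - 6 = (h - 1)*(h + 6)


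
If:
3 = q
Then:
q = 3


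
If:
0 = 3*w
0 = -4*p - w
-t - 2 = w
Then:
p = 0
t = -2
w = 0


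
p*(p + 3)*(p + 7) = p^3 + 10*p^2 + 21*p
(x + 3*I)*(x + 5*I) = x^2 + 8*I*x - 15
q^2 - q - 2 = (q - 2)*(q + 1)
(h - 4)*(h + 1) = h^2 - 3*h - 4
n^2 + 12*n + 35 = (n + 5)*(n + 7)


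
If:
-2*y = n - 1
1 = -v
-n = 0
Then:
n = 0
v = -1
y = 1/2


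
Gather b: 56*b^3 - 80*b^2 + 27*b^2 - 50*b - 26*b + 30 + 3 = 56*b^3 - 53*b^2 - 76*b + 33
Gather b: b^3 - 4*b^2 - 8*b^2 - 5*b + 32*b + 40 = b^3 - 12*b^2 + 27*b + 40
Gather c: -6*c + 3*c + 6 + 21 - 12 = 15 - 3*c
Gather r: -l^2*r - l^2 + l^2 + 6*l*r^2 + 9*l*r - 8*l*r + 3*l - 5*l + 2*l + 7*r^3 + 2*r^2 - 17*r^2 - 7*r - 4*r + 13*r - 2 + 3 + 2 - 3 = 7*r^3 + r^2*(6*l - 15) + r*(-l^2 + l + 2)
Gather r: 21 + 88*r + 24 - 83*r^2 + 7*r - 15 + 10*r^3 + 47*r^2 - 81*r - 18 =10*r^3 - 36*r^2 + 14*r + 12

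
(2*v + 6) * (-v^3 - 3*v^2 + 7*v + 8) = -2*v^4 - 12*v^3 - 4*v^2 + 58*v + 48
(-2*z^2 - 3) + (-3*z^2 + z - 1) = -5*z^2 + z - 4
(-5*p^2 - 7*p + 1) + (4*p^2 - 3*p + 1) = -p^2 - 10*p + 2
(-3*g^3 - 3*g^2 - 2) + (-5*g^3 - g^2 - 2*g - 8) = -8*g^3 - 4*g^2 - 2*g - 10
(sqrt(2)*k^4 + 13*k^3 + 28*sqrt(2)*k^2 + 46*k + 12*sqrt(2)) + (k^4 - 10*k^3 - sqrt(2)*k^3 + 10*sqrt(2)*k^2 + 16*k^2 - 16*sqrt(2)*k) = k^4 + sqrt(2)*k^4 - sqrt(2)*k^3 + 3*k^3 + 16*k^2 + 38*sqrt(2)*k^2 - 16*sqrt(2)*k + 46*k + 12*sqrt(2)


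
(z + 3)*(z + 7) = z^2 + 10*z + 21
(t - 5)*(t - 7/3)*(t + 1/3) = t^3 - 7*t^2 + 83*t/9 + 35/9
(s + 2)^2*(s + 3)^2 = s^4 + 10*s^3 + 37*s^2 + 60*s + 36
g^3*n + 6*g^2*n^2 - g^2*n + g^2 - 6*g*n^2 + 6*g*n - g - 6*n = (g - 1)*(g + 6*n)*(g*n + 1)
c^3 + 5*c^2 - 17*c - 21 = (c - 3)*(c + 1)*(c + 7)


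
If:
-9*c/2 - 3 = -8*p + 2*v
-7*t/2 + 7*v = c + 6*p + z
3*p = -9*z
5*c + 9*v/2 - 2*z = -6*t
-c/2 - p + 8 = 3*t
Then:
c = -78902/18073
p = -39027/18073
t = 74354/18073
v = -5688/18073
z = 13009/18073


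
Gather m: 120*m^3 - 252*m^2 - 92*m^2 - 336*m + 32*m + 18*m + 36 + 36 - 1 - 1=120*m^3 - 344*m^2 - 286*m + 70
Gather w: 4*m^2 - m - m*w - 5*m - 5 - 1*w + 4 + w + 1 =4*m^2 - m*w - 6*m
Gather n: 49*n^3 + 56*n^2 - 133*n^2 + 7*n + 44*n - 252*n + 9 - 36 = 49*n^3 - 77*n^2 - 201*n - 27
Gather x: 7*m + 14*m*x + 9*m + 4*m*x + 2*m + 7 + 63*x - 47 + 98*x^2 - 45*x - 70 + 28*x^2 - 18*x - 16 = 18*m*x + 18*m + 126*x^2 - 126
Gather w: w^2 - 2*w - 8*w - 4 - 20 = w^2 - 10*w - 24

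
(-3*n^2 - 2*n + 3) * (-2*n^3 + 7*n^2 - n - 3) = 6*n^5 - 17*n^4 - 17*n^3 + 32*n^2 + 3*n - 9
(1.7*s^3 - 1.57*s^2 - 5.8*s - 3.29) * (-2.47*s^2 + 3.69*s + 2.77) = -4.199*s^5 + 10.1509*s^4 + 13.2417*s^3 - 17.6246*s^2 - 28.2061*s - 9.1133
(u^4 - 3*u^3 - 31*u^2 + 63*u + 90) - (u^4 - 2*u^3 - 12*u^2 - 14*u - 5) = -u^3 - 19*u^2 + 77*u + 95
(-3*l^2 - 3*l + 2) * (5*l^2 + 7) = -15*l^4 - 15*l^3 - 11*l^2 - 21*l + 14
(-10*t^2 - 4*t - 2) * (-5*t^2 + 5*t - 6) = 50*t^4 - 30*t^3 + 50*t^2 + 14*t + 12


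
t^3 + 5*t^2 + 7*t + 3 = (t + 1)^2*(t + 3)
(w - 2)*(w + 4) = w^2 + 2*w - 8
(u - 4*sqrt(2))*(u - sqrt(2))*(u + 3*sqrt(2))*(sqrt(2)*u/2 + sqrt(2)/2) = sqrt(2)*u^4/2 - 2*u^3 + sqrt(2)*u^3/2 - 11*sqrt(2)*u^2 - 2*u^2 - 11*sqrt(2)*u + 24*u + 24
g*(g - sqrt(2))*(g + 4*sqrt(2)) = g^3 + 3*sqrt(2)*g^2 - 8*g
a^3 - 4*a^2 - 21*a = a*(a - 7)*(a + 3)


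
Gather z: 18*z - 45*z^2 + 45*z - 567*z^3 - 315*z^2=-567*z^3 - 360*z^2 + 63*z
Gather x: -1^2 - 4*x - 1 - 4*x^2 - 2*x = -4*x^2 - 6*x - 2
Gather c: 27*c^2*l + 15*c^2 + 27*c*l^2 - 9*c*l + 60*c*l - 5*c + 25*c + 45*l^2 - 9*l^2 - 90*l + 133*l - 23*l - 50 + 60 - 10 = c^2*(27*l + 15) + c*(27*l^2 + 51*l + 20) + 36*l^2 + 20*l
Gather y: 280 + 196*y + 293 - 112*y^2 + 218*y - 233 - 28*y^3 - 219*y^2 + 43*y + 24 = -28*y^3 - 331*y^2 + 457*y + 364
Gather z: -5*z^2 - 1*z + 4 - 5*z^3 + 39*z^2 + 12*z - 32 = -5*z^3 + 34*z^2 + 11*z - 28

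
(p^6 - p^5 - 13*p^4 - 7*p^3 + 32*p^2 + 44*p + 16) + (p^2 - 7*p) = p^6 - p^5 - 13*p^4 - 7*p^3 + 33*p^2 + 37*p + 16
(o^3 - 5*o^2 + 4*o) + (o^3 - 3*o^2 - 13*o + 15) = 2*o^3 - 8*o^2 - 9*o + 15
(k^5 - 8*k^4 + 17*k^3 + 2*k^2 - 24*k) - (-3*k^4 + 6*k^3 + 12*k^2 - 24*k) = k^5 - 5*k^4 + 11*k^3 - 10*k^2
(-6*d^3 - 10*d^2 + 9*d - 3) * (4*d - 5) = -24*d^4 - 10*d^3 + 86*d^2 - 57*d + 15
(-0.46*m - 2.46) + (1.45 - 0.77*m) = -1.23*m - 1.01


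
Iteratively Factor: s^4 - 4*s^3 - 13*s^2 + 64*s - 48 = (s + 4)*(s^3 - 8*s^2 + 19*s - 12) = (s - 4)*(s + 4)*(s^2 - 4*s + 3) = (s - 4)*(s - 1)*(s + 4)*(s - 3)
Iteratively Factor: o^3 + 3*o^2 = (o)*(o^2 + 3*o) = o^2*(o + 3)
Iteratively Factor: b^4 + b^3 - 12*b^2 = (b)*(b^3 + b^2 - 12*b) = b*(b - 3)*(b^2 + 4*b) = b*(b - 3)*(b + 4)*(b)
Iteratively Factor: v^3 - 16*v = (v - 4)*(v^2 + 4*v) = (v - 4)*(v + 4)*(v)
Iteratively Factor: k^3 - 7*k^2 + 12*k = (k - 3)*(k^2 - 4*k) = (k - 4)*(k - 3)*(k)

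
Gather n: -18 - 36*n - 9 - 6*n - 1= -42*n - 28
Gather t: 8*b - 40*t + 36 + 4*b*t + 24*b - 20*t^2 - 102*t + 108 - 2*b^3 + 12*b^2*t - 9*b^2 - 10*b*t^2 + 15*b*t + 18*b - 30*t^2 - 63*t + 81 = -2*b^3 - 9*b^2 + 50*b + t^2*(-10*b - 50) + t*(12*b^2 + 19*b - 205) + 225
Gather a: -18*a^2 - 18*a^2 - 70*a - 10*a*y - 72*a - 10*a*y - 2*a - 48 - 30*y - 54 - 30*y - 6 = -36*a^2 + a*(-20*y - 144) - 60*y - 108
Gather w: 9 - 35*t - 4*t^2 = -4*t^2 - 35*t + 9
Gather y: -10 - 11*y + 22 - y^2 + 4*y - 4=-y^2 - 7*y + 8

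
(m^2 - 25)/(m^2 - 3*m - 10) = (m + 5)/(m + 2)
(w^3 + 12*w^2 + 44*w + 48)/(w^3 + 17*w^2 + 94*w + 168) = (w + 2)/(w + 7)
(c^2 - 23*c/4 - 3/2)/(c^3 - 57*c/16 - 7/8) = 4*(c - 6)/(4*c^2 - c - 14)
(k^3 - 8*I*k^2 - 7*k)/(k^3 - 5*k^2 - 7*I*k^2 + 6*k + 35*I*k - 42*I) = k*(k - I)/(k^2 - 5*k + 6)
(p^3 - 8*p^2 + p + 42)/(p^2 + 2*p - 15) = (p^2 - 5*p - 14)/(p + 5)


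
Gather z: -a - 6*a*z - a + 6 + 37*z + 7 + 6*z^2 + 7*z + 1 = -2*a + 6*z^2 + z*(44 - 6*a) + 14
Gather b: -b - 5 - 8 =-b - 13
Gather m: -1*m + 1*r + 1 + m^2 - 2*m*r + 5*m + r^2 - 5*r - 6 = m^2 + m*(4 - 2*r) + r^2 - 4*r - 5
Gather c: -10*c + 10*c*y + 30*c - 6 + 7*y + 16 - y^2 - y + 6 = c*(10*y + 20) - y^2 + 6*y + 16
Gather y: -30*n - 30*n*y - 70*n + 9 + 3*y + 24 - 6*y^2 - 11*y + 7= -100*n - 6*y^2 + y*(-30*n - 8) + 40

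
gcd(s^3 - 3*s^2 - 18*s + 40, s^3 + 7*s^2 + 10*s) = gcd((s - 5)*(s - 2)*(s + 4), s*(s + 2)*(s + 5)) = 1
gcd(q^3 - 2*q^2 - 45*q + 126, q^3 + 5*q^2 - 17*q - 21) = q^2 + 4*q - 21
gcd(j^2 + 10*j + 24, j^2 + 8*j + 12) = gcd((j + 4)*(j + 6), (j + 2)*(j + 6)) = j + 6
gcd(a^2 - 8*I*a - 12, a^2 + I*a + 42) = a - 6*I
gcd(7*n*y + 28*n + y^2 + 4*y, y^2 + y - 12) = y + 4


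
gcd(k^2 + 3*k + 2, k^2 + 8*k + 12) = k + 2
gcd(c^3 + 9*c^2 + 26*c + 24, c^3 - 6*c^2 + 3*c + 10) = 1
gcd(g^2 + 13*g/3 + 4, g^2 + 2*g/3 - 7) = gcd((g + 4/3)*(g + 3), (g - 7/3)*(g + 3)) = g + 3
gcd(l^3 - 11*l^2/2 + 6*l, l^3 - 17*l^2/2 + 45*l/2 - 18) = l^2 - 11*l/2 + 6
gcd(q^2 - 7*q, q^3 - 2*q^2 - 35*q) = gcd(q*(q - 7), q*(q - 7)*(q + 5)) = q^2 - 7*q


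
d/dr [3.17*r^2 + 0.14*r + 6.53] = 6.34*r + 0.14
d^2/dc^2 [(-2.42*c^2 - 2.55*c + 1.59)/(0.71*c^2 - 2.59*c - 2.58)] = (-11.471186*c^3 - 21.788622*c^2 - 45.569646*c + 29.019126)/(0.357911*c^6 - 3.916857*c^5 + 10.386519*c^4 + 11.092193*c^3 - 37.742562*c^2 - 51.720228*c - 17.173512)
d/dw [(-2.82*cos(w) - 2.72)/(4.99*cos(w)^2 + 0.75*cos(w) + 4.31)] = (-14.0718*cos(w)^2 - 27.1456*cos(w) + 10.1142)*sin(w)/(24.9001*cos(w)^4 + 7.485*cos(w)^3 + 43.5763*cos(w)^2 + 6.465*cos(w) + 18.5761)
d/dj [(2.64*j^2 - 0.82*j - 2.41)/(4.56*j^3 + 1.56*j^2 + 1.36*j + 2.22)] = (-12.0384*j^4 + 7.4784*j^3 + 37.8384*j^2 + 19.2408*j + 1.4572)/(20.7936*j^6 + 14.2272*j^5 + 14.8368*j^4 + 24.4896*j^3 + 8.776*j^2 + 6.0384*j + 4.9284)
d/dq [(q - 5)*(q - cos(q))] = q + (q - 5)*(sin(q) + 1) - cos(q)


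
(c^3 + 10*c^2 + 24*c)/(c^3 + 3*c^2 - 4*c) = (c + 6)/(c - 1)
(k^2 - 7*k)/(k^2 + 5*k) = (k - 7)/(k + 5)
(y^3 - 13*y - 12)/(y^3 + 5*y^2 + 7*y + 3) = (y - 4)/(y + 1)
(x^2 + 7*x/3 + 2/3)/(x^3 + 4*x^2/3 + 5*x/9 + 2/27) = 9*(x + 2)/(9*x^2 + 9*x + 2)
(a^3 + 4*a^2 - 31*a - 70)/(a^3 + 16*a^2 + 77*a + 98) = (a - 5)/(a + 7)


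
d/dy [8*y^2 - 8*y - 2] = 16*y - 8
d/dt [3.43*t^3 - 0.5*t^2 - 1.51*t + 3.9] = 10.29*t^2 - 1.0*t - 1.51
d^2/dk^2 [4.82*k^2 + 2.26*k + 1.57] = 9.64000000000000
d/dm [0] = 0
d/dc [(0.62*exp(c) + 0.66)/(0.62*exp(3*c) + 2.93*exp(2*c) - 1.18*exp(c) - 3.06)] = (-(0.62*exp(c) + 0.66)*(1.86*exp(2*c) + 5.86*exp(c) - 1.18) + 0.3844*exp(3*c) + 1.8166*exp(2*c) - 0.7316*exp(c) - 1.8972)*exp(c)/(0.62*exp(3*c) + 2.93*exp(2*c) - 1.18*exp(c) - 3.06)^2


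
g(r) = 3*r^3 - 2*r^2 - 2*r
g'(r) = 9*r^2 - 4*r - 2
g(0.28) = -0.65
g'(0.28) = -2.41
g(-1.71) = -17.43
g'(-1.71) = 31.16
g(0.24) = -0.55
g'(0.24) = -2.44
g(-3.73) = -176.05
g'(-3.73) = 138.14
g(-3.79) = -184.47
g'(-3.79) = 142.44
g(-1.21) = -5.82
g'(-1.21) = 16.02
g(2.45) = 27.21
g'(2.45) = 42.22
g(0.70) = -1.35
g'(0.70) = -0.39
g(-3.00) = -93.00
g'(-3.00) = 91.00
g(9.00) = 2007.00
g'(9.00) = 691.00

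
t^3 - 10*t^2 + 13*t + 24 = (t - 8)*(t - 3)*(t + 1)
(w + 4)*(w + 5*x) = w^2 + 5*w*x + 4*w + 20*x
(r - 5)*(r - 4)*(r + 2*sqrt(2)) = r^3 - 9*r^2 + 2*sqrt(2)*r^2 - 18*sqrt(2)*r + 20*r + 40*sqrt(2)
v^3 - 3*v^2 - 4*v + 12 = (v - 3)*(v - 2)*(v + 2)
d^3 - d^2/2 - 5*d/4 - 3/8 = (d - 3/2)*(d + 1/2)^2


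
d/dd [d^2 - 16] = 2*d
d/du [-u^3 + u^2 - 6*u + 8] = -3*u^2 + 2*u - 6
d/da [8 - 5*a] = -5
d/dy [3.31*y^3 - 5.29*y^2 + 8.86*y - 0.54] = 9.93*y^2 - 10.58*y + 8.86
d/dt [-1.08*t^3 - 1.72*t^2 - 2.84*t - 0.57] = -3.24*t^2 - 3.44*t - 2.84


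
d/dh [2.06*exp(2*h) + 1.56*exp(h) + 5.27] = (4.12*exp(h) + 1.56)*exp(h)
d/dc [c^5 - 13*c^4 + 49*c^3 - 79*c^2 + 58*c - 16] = 5*c^4 - 52*c^3 + 147*c^2 - 158*c + 58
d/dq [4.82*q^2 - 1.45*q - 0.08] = 9.64*q - 1.45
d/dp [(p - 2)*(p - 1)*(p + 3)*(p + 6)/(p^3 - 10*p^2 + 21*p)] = (p^6 - 20*p^5 + 10*p^4 + 324*p^3 - 615*p^2 + 720*p - 756)/(p^2*(p^4 - 20*p^3 + 142*p^2 - 420*p + 441))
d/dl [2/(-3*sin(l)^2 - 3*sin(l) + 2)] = 6*(2*sin(l) + 1)*cos(l)/(3*sin(l)^2 + 3*sin(l) - 2)^2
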